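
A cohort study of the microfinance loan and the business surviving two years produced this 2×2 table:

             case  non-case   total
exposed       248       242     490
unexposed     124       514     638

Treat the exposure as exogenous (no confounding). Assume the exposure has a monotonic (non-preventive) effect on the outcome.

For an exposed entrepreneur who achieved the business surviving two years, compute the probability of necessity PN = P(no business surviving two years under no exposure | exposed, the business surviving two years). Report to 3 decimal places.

p₁ = P(outcome | exposed) = 248/490 = 0.50612
p₀ = P(outcome | unexposed) = 124/638 = 0.19436
Under exogeneity and monotonicity, PN = (p₁ − p₀)/p₁.
PN = (0.50612 − 0.19436) / 0.50612 ≈ 0.6160

PN ≈ 0.616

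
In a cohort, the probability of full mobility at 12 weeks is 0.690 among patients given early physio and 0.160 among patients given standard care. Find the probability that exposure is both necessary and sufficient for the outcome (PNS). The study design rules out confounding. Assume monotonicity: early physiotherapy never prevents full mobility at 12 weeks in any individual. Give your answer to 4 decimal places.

PNS ≈ 0.5300

Let p₁ = 0.69, p₀ = 0.16.
Under exogeneity and monotonicity, PNS = p₁ − p₀.
PNS = 0.69 − 0.16 = 0.53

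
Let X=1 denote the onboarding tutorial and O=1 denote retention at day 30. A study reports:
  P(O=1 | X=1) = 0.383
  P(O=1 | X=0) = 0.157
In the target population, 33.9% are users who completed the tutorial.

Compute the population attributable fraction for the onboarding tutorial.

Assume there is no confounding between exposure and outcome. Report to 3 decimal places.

PAF ≈ 0.328

Let p₁ = 0.383, p₀ = 0.157.
Overall risk P(Y=1) = π·p₁ + (1−π)·p₀ = 0.339×0.383 + 0.661×0.157 = 0.23361.
Under exogeneity, PAF = [P(Y=1) − p₀] / P(Y=1).
PAF = (0.23361 − 0.157) / 0.23361 ≈ 0.3280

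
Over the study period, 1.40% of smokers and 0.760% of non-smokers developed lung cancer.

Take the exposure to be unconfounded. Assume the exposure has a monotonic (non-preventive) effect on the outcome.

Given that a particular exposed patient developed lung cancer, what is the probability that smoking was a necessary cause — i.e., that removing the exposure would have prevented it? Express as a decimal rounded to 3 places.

PN ≈ 0.457

p₁ = 0.014, p₀ = 0.0076.
Under exogeneity and monotonicity, PN = (p₁ − p₀) / p₁.
PN = (0.014 − 0.0076) / 0.014 = 0.0064 / 0.014 ≈ 0.4571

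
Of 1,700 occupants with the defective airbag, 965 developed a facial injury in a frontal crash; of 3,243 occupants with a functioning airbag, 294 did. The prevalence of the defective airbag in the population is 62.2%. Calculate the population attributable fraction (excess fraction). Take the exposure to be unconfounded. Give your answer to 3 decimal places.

p₁ = P(outcome | exposed) = 965/1700 = 0.56765
p₀ = P(outcome | unexposed) = 294/3243 = 0.090657
Overall risk P(Y=1) = π·p₁ + (1−π)·p₀ = 0.622×0.56765 + 0.378×0.090657 = 0.38734.
Under exogeneity, PAF = [P(Y=1) − p₀] / P(Y=1).
PAF = (0.38734 − 0.090657) / 0.38734 ≈ 0.7660

PAF ≈ 0.766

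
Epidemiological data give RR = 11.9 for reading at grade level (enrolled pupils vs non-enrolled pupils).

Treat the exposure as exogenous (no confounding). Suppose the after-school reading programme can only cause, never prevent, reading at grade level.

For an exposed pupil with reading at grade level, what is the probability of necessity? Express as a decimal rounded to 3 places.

PN ≈ 0.916

Under exogeneity and monotonicity, PN = (RR − 1) / RR = 1 − 1/RR.
PN = (11.9 − 1) / 11.9 = 10.9 / 11.9 ≈ 0.9160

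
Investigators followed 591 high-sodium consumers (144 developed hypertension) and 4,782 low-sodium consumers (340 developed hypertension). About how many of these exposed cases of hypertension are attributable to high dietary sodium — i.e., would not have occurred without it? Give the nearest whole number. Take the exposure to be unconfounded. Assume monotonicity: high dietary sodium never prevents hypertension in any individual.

about 102 cases

p₁ = P(outcome | exposed) = 144/591 = 0.24365
p₀ = P(outcome | unexposed) = 340/4782 = 0.0711
PN = (p₁ − p₀)/p₁ = (0.24365 − 0.0711) / 0.24365 ≈ 0.70819.
Attributable cases ≈ PN × (exposed cases) = 0.70819 × 144 ≈ 101.98.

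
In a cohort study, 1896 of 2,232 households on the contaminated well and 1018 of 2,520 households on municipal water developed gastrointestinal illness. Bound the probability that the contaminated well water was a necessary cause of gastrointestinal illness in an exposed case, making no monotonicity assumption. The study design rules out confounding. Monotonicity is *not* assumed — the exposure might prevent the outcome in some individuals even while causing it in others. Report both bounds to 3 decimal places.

p₁ = P(outcome | exposed) = 1896/2232 = 0.84946
p₀ = P(outcome | unexposed) = 1018/2520 = 0.40397
Under exogeneity alone the bounds on PN are max{0,(p₁−p₀)/p₁} ≤ PN ≤ min{1,(1−p₀)/p₁}.
  lower = (p₁ − p₀)/p₁ = 0.44549 / 0.84946 ≈ 0.5244
  upper = min{1, (1 − p₀)/p₁} = 0.59603 / 0.84946 ≈ 0.7017

0.524 ≤ PN ≤ 0.702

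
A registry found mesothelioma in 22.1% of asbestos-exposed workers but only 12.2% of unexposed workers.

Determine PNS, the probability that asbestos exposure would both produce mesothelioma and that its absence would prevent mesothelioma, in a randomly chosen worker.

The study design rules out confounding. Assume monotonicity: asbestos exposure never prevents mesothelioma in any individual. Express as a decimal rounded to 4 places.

PNS ≈ 0.0990

p₁ = 0.221, p₀ = 0.122.
Under exogeneity and monotonicity, PNS = p₁ − p₀.
PNS = 0.221 − 0.122 = 0.099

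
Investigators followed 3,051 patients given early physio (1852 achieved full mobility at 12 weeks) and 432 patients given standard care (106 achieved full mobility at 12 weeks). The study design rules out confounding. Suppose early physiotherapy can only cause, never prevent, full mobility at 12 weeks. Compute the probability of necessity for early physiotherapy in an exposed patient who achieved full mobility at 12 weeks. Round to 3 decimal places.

p₁ = P(outcome | exposed) = 1852/3051 = 0.60701
p₀ = P(outcome | unexposed) = 106/432 = 0.24537
Under exogeneity and monotonicity, PN = (p₁ − p₀) / p₁.
PN = (0.60701 − 0.24537) / 0.60701 = 0.36164 / 0.60701 ≈ 0.5958

PN ≈ 0.596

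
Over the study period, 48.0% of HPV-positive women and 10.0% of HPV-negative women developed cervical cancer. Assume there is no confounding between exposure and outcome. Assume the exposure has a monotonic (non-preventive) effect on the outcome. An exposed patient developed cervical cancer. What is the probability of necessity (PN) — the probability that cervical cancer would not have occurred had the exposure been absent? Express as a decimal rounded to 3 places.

p₁ = 0.48, p₀ = 0.1.
Under exogeneity and monotonicity, PN = (p₁ − p₀) / p₁.
PN = (0.48 − 0.1) / 0.48 = 0.38 / 0.48 ≈ 0.7917

PN ≈ 0.792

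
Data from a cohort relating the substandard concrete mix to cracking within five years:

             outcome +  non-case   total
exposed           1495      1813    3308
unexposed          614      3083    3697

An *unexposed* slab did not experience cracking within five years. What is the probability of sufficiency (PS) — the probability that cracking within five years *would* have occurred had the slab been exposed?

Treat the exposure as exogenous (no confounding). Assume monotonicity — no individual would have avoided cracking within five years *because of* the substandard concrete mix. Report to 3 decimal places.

PS ≈ 0.343

p₁ = P(outcome | exposed) = 1495/3308 = 0.45193
p₀ = P(outcome | unexposed) = 614/3697 = 0.16608
Under exogeneity and monotonicity, PS = (p₁ − p₀)/(1 − p₀).
PS = (0.45193 − 0.16608) / 0.83392 ≈ 0.3428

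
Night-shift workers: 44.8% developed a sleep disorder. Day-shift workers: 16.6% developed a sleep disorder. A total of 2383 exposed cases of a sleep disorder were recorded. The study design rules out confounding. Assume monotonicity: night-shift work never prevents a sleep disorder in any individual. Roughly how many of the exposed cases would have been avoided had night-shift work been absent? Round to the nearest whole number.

p₁ = 0.448, p₀ = 0.166.
PN = (p₁ − p₀)/p₁ = (0.448 − 0.166) / 0.448 ≈ 0.62946.
Attributable cases ≈ PN × (exposed cases) = 0.62946 × 2383 ≈ 1500.01.

about 1500 cases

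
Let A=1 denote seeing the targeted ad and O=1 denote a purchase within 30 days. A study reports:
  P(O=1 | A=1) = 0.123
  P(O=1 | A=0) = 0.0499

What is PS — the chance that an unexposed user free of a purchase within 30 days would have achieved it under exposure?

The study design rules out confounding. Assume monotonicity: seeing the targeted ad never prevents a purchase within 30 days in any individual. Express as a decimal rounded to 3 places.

Let p₁ = 0.123, p₀ = 0.0499.
Under exogeneity and monotonicity, PS = (p₁ − p₀) / (1 − p₀).
PS = (0.123 − 0.0499) / (1 − 0.0499) = 0.0731 / 0.9501 ≈ 0.0769

PS ≈ 0.077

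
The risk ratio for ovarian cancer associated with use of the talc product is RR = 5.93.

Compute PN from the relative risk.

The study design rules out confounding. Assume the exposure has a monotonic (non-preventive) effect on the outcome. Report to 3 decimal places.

PN ≈ 0.831

Under exogeneity and monotonicity, PN = (RR − 1) / RR = 1 − 1/RR.
PN = (5.93 − 1) / 5.93 = 4.93 / 5.93 ≈ 0.8314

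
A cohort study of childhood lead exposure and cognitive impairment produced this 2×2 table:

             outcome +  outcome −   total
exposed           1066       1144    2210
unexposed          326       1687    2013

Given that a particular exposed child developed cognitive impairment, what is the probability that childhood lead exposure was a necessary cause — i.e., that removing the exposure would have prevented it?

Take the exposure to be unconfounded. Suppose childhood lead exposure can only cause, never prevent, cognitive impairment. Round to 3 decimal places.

p₁ = P(outcome | exposed) = 1066/2210 = 0.48235
p₀ = P(outcome | unexposed) = 326/2013 = 0.16195
Under exogeneity and monotonicity, PN = (p₁ − p₀) / p₁.
PN = (0.48235 − 0.16195) / 0.48235 = 0.32041 / 0.48235 ≈ 0.6643

PN ≈ 0.664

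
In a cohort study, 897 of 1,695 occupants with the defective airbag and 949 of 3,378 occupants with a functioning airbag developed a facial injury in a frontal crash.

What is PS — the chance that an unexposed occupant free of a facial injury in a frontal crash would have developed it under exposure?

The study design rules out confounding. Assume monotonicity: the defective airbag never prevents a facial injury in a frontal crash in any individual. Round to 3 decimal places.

p₁ = P(outcome | exposed) = 897/1695 = 0.5292
p₀ = P(outcome | unexposed) = 949/3378 = 0.28094
Under exogeneity and monotonicity, PS = (p₁ − p₀) / (1 − p₀).
PS = (0.5292 − 0.28094) / (1 − 0.28094) = 0.24827 / 0.71906 ≈ 0.3453

PS ≈ 0.345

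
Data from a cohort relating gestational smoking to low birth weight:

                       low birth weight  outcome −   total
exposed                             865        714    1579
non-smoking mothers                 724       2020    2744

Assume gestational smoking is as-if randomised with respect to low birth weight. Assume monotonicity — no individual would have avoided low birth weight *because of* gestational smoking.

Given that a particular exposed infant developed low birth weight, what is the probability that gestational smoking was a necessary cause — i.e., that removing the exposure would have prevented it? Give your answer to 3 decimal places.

PN ≈ 0.518

p₁ = P(outcome | exposed) = 865/1579 = 0.54782
p₀ = P(outcome | unexposed) = 724/2744 = 0.26385
Under exogeneity and monotonicity, PN = (p₁ − p₀)/p₁.
PN = (0.54782 − 0.26385) / 0.54782 ≈ 0.5184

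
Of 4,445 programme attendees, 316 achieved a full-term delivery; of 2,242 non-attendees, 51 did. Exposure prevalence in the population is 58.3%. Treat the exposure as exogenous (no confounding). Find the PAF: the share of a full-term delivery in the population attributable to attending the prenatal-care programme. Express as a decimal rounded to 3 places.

PAF ≈ 0.553

p₁ = P(outcome | exposed) = 316/4445 = 0.071091
p₀ = P(outcome | unexposed) = 51/2242 = 0.022748
Overall risk P(Y=1) = π·p₁ + (1−π)·p₀ = 0.583×0.071091 + 0.417×0.022748 = 0.050932.
Under exogeneity, PAF = [P(Y=1) − p₀] / P(Y=1).
PAF = (0.050932 − 0.022748) / 0.050932 ≈ 0.5534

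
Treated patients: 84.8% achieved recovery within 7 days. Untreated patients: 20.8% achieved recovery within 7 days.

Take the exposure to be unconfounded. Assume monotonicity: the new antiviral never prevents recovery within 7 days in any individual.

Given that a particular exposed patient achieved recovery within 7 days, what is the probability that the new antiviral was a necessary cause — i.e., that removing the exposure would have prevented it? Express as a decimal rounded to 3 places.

PN ≈ 0.755

p₁ = 0.848, p₀ = 0.208.
Under exogeneity and monotonicity, PN = (p₁ − p₀) / p₁.
PN = (0.848 − 0.208) / 0.848 = 0.64 / 0.848 ≈ 0.7547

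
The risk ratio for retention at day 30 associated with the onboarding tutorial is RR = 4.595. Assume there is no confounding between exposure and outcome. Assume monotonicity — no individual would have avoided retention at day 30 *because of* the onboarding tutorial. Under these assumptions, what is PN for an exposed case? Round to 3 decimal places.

Under exogeneity and monotonicity, PN = (RR − 1) / RR = 1 − 1/RR.
PN = (4.595 − 1) / 4.595 = 3.595 / 4.595 ≈ 0.7824

PN ≈ 0.782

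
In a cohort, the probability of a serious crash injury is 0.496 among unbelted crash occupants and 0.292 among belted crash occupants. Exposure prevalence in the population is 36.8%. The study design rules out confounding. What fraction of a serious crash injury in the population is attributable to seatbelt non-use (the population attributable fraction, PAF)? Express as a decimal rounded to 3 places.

PAF ≈ 0.205

Let p₁ = 0.496, p₀ = 0.292.
Overall risk P(Y=1) = π·p₁ + (1−π)·p₀ = 0.368×0.496 + 0.632×0.292 = 0.36707.
Under exogeneity, PAF = [P(Y=1) − p₀] / P(Y=1).
PAF = (0.36707 − 0.292) / 0.36707 ≈ 0.2045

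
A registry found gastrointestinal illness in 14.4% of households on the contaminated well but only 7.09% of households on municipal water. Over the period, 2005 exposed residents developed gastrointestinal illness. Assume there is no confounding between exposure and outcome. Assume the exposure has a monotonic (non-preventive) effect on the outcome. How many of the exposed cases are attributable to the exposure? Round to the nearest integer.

p₁ = 0.144, p₀ = 0.0709.
PN = (p₁ − p₀)/p₁ = (0.144 − 0.0709) / 0.144 ≈ 0.50764.
Attributable cases ≈ PN × (exposed cases) = 0.50764 × 2005 ≈ 1017.82.

about 1018 cases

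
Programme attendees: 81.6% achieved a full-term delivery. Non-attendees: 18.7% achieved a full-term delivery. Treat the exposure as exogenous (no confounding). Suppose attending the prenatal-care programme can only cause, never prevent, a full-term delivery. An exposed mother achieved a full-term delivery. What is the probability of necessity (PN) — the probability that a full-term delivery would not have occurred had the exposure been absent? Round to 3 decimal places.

p₁ = 0.816, p₀ = 0.187.
Under exogeneity and monotonicity, PN = (p₁ − p₀) / p₁.
PN = (0.816 − 0.187) / 0.816 = 0.629 / 0.816 ≈ 0.7708

PN ≈ 0.771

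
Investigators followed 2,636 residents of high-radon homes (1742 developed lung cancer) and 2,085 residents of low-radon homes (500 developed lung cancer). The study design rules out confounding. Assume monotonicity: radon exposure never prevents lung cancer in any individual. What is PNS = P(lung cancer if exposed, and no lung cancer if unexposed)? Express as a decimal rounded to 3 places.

p₁ = P(outcome | exposed) = 1742/2636 = 0.66085
p₀ = P(outcome | unexposed) = 500/2085 = 0.23981
Under exogeneity and monotonicity, PNS = p₁ − p₀.
PNS = 0.66085 − 0.23981 = 0.42104

PNS ≈ 0.421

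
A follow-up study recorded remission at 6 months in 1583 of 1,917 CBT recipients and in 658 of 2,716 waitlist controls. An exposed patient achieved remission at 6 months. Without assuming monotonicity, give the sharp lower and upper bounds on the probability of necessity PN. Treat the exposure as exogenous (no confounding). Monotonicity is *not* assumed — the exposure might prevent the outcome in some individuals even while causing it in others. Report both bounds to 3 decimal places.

0.707 ≤ PN ≤ 0.918

p₁ = P(outcome | exposed) = 1583/1917 = 0.82577
p₀ = P(outcome | unexposed) = 658/2716 = 0.24227
Under exogeneity alone the bounds on PN are max{0,(p₁−p₀)/p₁} ≤ PN ≤ min{1,(1−p₀)/p₁}.
  lower = (p₁ − p₀)/p₁ = 0.5835 / 0.82577 ≈ 0.7066
  upper = min{1, (1 − p₀)/p₁} = 0.75773 / 0.82577 ≈ 0.9176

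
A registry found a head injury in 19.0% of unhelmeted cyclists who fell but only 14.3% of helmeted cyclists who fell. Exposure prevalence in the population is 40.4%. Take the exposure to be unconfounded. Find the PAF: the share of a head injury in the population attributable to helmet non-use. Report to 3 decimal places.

PAF ≈ 0.117

p₁ = 0.19, p₀ = 0.143.
Overall risk P(Y=1) = π·p₁ + (1−π)·p₀ = 0.404×0.19 + 0.596×0.143 = 0.16199.
Under exogeneity, PAF = [P(Y=1) − p₀] / P(Y=1).
PAF = (0.16199 − 0.143) / 0.16199 ≈ 0.1172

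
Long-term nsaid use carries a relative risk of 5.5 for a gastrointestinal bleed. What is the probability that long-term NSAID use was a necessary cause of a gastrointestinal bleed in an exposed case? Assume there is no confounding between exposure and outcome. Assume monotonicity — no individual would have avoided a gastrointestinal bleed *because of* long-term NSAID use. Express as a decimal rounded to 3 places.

Under exogeneity and monotonicity, PN = (RR − 1) / RR = 1 − 1/RR.
PN = (5.5 − 1) / 5.5 = 4.5 / 5.5 ≈ 0.8182

PN ≈ 0.818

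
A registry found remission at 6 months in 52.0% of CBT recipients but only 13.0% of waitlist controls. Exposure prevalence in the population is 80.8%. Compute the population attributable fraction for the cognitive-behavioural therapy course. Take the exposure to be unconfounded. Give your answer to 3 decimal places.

p₁ = 0.52, p₀ = 0.13.
Overall risk P(Y=1) = π·p₁ + (1−π)·p₀ = 0.808×0.52 + 0.192×0.13 = 0.44512.
Under exogeneity, PAF = [P(Y=1) − p₀] / P(Y=1).
PAF = (0.44512 − 0.13) / 0.44512 ≈ 0.7079

PAF ≈ 0.708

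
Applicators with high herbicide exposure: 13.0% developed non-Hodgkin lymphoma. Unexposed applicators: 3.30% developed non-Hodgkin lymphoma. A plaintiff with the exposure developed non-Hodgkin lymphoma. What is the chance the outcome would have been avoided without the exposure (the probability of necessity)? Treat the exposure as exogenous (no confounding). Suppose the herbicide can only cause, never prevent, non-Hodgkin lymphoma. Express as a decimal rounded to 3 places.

PN ≈ 0.746

p₁ = 0.13, p₀ = 0.033.
Under exogeneity and monotonicity, PN = (p₁ − p₀) / p₁.
PN = (0.13 − 0.033) / 0.13 = 0.097 / 0.13 ≈ 0.7462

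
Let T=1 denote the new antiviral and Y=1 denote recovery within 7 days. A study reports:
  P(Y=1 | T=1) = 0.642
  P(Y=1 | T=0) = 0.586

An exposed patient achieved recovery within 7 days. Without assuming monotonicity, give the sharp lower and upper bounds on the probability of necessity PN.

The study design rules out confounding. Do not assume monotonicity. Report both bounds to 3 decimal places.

Let p₁ = 0.642, p₀ = 0.586.
Under exogeneity alone the bounds on PN are max{0,(p₁−p₀)/p₁} ≤ PN ≤ min{1,(1−p₀)/p₁}.
  lower = (p₁ − p₀)/p₁ = 0.056 / 0.642 ≈ 0.0872
  upper = min{1, (1 − p₀)/p₁} = 0.414 / 0.642 ≈ 0.6449

0.087 ≤ PN ≤ 0.645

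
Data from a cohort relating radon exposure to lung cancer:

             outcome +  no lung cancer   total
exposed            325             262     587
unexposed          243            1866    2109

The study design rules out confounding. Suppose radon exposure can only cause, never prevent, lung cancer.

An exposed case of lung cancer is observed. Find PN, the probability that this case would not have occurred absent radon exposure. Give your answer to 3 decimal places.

p₁ = P(outcome | exposed) = 325/587 = 0.55366
p₀ = P(outcome | unexposed) = 243/2109 = 0.11522
Under exogeneity and monotonicity, PN = (p₁ − p₀)/p₁.
PN = (0.55366 − 0.11522) / 0.55366 ≈ 0.7919

PN ≈ 0.792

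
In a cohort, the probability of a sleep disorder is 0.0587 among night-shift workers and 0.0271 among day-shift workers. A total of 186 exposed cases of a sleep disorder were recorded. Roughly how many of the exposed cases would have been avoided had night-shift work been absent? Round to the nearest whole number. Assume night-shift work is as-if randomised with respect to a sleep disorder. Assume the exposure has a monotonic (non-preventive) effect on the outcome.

Let p₁ = 0.0587, p₀ = 0.0271.
PN = (p₁ − p₀)/p₁ = (0.0587 − 0.0271) / 0.0587 ≈ 0.53833.
Attributable cases ≈ PN × (exposed cases) = 0.53833 × 186 ≈ 100.13.

about 100 cases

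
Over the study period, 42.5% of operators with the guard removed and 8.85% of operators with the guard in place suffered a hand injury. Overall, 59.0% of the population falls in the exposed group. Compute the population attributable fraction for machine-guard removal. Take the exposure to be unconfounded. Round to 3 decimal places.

PAF ≈ 0.692

p₁ = 0.425, p₀ = 0.0885.
Overall risk P(Y=1) = π·p₁ + (1−π)·p₀ = 0.59×0.425 + 0.41×0.0885 = 0.28703.
Under exogeneity, PAF = [P(Y=1) − p₀] / P(Y=1).
PAF = (0.28703 − 0.0885) / 0.28703 ≈ 0.6917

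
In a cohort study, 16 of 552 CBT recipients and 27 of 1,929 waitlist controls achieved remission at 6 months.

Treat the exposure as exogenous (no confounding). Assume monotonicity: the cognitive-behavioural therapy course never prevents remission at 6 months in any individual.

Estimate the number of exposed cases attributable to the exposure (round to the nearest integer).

about 8 cases

p₁ = P(outcome | exposed) = 16/552 = 0.028986
p₀ = P(outcome | unexposed) = 27/1929 = 0.013997
PN = (p₁ − p₀)/p₁ = (0.028986 − 0.013997) / 0.028986 ≈ 0.51711.
Attributable cases ≈ PN × (exposed cases) = 0.51711 × 16 ≈ 8.27.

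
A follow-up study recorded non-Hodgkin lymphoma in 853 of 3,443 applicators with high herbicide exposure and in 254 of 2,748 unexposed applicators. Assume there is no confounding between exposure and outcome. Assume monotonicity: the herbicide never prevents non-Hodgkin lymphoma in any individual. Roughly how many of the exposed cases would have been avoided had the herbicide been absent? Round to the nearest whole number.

p₁ = P(outcome | exposed) = 853/3443 = 0.24775
p₀ = P(outcome | unexposed) = 254/2748 = 0.092431
PN = (p₁ − p₀)/p₁ = (0.24775 − 0.092431) / 0.24775 ≈ 0.62692.
Attributable cases ≈ PN × (exposed cases) = 0.62692 × 853 ≈ 534.76.

about 535 cases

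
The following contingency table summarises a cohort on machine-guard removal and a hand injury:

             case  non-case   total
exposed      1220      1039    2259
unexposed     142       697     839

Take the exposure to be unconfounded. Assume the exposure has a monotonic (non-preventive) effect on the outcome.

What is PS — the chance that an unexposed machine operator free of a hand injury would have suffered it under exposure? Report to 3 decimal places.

p₁ = P(outcome | exposed) = 1220/2259 = 0.54006
p₀ = P(outcome | unexposed) = 142/839 = 0.16925
Under exogeneity and monotonicity, PS = (p₁ − p₀) / (1 − p₀).
PS = (0.54006 − 0.16925) / (1 − 0.16925) = 0.37081 / 0.83075 ≈ 0.4464

PS ≈ 0.446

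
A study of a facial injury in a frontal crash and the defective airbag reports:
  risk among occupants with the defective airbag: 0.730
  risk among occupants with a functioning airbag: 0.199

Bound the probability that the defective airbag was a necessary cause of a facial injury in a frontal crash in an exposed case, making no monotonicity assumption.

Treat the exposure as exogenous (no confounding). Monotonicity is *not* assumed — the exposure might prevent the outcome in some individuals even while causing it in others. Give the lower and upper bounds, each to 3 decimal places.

0.727 ≤ PN ≤ 1.000

Let p₁ = 0.73, p₀ = 0.199.
Under exogeneity alone the bounds on PN are max{0,(p₁−p₀)/p₁} ≤ PN ≤ min{1,(1−p₀)/p₁}.
  lower = (p₁ − p₀)/p₁ = 0.531 / 0.73 ≈ 0.7274
  upper = min{1, (1 − p₀)/p₁} = 0.801 / 0.73 ≈ 1.0973 → capped at 1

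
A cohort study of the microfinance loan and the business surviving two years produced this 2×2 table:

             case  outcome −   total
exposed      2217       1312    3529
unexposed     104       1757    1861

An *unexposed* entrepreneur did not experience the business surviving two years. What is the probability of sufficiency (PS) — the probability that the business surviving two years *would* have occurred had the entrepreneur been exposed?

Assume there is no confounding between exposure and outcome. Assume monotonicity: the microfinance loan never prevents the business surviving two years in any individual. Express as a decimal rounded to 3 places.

p₁ = P(outcome | exposed) = 2217/3529 = 0.62822
p₀ = P(outcome | unexposed) = 104/1861 = 0.055884
Under exogeneity and monotonicity, PS = (p₁ − p₀)/(1 − p₀).
PS = (0.62822 − 0.055884) / 0.94412 ≈ 0.6062

PS ≈ 0.606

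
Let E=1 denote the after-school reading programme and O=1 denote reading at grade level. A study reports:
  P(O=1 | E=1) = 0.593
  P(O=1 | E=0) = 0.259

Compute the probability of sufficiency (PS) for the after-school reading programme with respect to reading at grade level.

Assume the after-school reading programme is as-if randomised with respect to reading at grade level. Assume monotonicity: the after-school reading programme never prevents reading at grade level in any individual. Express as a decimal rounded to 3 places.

PS ≈ 0.451

Let p₁ = 0.593, p₀ = 0.259.
Under exogeneity and monotonicity, PS = (p₁ − p₀) / (1 − p₀).
PS = (0.593 − 0.259) / (1 − 0.259) = 0.334 / 0.741 ≈ 0.4507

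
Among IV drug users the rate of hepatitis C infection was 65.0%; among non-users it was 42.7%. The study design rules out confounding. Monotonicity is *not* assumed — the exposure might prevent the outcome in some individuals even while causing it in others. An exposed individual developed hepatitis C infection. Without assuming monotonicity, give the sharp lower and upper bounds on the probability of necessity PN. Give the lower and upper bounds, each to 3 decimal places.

0.343 ≤ PN ≤ 0.882

p₁ = 0.65, p₀ = 0.427.
Under exogeneity alone the bounds on PN are max{0,(p₁−p₀)/p₁} ≤ PN ≤ min{1,(1−p₀)/p₁}.
  lower = (p₁ − p₀)/p₁ = 0.223 / 0.65 ≈ 0.3431
  upper = min{1, (1 − p₀)/p₁} = 0.573 / 0.65 ≈ 0.8815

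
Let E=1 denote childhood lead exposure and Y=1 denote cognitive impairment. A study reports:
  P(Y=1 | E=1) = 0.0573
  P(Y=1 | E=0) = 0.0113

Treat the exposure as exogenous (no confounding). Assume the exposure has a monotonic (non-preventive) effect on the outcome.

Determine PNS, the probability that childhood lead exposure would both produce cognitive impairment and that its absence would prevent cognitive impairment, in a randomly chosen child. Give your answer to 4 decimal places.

Let p₁ = 0.0573, p₀ = 0.0113.
Under exogeneity and monotonicity, PNS = p₁ − p₀.
PNS = 0.0573 − 0.0113 = 0.046

PNS ≈ 0.0460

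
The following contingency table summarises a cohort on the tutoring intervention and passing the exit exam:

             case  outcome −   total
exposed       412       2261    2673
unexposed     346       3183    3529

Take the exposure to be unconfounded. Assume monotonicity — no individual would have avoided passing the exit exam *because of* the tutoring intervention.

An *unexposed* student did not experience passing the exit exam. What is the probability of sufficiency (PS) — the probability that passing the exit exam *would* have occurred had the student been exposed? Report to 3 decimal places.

PS ≈ 0.062

p₁ = P(outcome | exposed) = 412/2673 = 0.15413
p₀ = P(outcome | unexposed) = 346/3529 = 0.098045
Under exogeneity and monotonicity, PS = (p₁ − p₀)/(1 − p₀).
PS = (0.15413 − 0.098045) / 0.90196 ≈ 0.0622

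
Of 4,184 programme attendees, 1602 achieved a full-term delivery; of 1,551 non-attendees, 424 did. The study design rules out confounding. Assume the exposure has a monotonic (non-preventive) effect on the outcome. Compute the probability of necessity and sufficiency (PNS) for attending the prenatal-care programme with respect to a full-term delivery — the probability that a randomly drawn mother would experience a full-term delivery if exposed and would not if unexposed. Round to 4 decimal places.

PNS ≈ 0.1095

p₁ = P(outcome | exposed) = 1602/4184 = 0.38289
p₀ = P(outcome | unexposed) = 424/1551 = 0.27337
Under exogeneity and monotonicity, PNS = p₁ − p₀.
PNS = 0.38289 − 0.27337 = 0.10952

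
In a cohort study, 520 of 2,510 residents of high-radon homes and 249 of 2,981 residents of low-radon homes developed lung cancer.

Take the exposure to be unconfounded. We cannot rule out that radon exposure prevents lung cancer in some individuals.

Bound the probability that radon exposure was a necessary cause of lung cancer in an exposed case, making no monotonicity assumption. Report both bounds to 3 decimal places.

p₁ = P(outcome | exposed) = 520/2510 = 0.20717
p₀ = P(outcome | unexposed) = 249/2981 = 0.083529
Under exogeneity alone the bounds on PN are max{0,(p₁−p₀)/p₁} ≤ PN ≤ min{1,(1−p₀)/p₁}.
  lower = (p₁ − p₀)/p₁ = 0.12364 / 0.20717 ≈ 0.5968
  upper = min{1, (1 − p₀)/p₁} = 0.91647 / 0.20717 ≈ 4.4237 → capped at 1

0.597 ≤ PN ≤ 1.000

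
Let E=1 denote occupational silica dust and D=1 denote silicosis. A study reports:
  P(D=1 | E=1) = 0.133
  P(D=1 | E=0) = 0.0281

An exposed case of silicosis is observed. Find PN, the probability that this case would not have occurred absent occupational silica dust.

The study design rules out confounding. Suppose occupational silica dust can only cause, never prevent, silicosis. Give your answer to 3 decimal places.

Let p₁ = 0.133, p₀ = 0.0281.
Under exogeneity and monotonicity, PN = (p₁ − p₀) / p₁.
PN = (0.133 − 0.0281) / 0.133 = 0.1049 / 0.133 ≈ 0.7887

PN ≈ 0.789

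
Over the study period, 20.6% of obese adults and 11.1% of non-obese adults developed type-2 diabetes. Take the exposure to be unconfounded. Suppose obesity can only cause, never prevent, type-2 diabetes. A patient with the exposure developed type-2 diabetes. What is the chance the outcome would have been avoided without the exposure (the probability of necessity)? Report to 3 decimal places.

PN ≈ 0.461

p₁ = 0.206, p₀ = 0.111.
Under exogeneity and monotonicity, PN = (p₁ − p₀) / p₁.
PN = (0.206 − 0.111) / 0.206 = 0.095 / 0.206 ≈ 0.4612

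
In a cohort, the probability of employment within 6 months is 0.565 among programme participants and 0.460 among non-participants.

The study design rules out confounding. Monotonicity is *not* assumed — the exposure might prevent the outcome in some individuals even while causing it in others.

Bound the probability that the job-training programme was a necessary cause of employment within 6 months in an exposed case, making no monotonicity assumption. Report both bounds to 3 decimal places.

Let p₁ = 0.565, p₀ = 0.46.
Under exogeneity alone the bounds on PN are max{0,(p₁−p₀)/p₁} ≤ PN ≤ min{1,(1−p₀)/p₁}.
  lower = (p₁ − p₀)/p₁ = 0.105 / 0.565 ≈ 0.1858
  upper = min{1, (1 − p₀)/p₁} = 0.54 / 0.565 ≈ 0.9558

0.186 ≤ PN ≤ 0.956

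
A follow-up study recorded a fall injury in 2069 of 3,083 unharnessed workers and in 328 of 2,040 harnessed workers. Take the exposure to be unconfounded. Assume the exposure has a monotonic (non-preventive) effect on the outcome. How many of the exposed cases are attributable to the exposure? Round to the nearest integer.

p₁ = P(outcome | exposed) = 2069/3083 = 0.6711
p₀ = P(outcome | unexposed) = 328/2040 = 0.16078
PN = (p₁ − p₀)/p₁ = (0.6711 − 0.16078) / 0.6711 ≈ 0.76042.
Attributable cases ≈ PN × (exposed cases) = 0.76042 × 2069 ≈ 1573.30.

about 1573 cases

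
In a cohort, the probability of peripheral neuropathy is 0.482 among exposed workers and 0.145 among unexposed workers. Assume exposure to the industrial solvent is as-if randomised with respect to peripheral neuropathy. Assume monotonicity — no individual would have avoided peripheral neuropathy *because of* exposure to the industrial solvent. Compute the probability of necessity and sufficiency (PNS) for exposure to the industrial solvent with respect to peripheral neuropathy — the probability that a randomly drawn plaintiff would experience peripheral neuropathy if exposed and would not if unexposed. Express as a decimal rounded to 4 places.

PNS ≈ 0.3370

Let p₁ = 0.482, p₀ = 0.145.
Under exogeneity and monotonicity, PNS = p₁ − p₀.
PNS = 0.482 − 0.145 = 0.337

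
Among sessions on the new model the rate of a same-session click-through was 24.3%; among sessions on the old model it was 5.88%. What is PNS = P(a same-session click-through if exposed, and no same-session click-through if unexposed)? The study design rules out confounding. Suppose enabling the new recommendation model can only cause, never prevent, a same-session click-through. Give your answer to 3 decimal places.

PNS ≈ 0.184

p₁ = 0.243, p₀ = 0.0588.
Under exogeneity and monotonicity, PNS = p₁ − p₀.
PNS = 0.243 − 0.0588 = 0.1842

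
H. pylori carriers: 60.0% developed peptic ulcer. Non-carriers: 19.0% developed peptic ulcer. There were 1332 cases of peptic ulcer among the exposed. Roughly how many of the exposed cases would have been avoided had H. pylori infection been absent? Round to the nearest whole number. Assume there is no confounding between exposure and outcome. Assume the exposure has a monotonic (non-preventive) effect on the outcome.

p₁ = 0.6, p₀ = 0.19.
PN = (p₁ − p₀)/p₁ = (0.6 − 0.19) / 0.6 ≈ 0.68333.
Attributable cases ≈ PN × (exposed cases) = 0.68333 × 1332 ≈ 910.20.

about 910 cases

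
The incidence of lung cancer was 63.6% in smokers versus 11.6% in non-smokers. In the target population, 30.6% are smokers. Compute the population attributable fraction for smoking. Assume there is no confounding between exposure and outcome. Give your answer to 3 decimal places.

p₁ = 0.636, p₀ = 0.116.
Overall risk P(Y=1) = π·p₁ + (1−π)·p₀ = 0.306×0.636 + 0.694×0.116 = 0.27512.
Under exogeneity, PAF = [P(Y=1) − p₀] / P(Y=1).
PAF = (0.27512 − 0.116) / 0.27512 ≈ 0.5784

PAF ≈ 0.578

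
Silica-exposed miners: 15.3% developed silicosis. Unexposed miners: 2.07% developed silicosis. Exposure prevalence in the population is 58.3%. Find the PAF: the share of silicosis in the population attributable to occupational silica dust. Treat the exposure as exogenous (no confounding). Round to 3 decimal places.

p₁ = 0.153, p₀ = 0.0207.
Overall risk P(Y=1) = π·p₁ + (1−π)·p₀ = 0.583×0.153 + 0.417×0.0207 = 0.097831.
Under exogeneity, PAF = [P(Y=1) − p₀] / P(Y=1).
PAF = (0.097831 − 0.0207) / 0.097831 ≈ 0.7884

PAF ≈ 0.788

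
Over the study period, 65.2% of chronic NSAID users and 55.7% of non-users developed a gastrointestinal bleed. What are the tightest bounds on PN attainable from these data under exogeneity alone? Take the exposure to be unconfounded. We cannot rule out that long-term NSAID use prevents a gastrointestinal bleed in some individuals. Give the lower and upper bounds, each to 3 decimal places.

0.146 ≤ PN ≤ 0.679

p₁ = 0.652, p₀ = 0.557.
Under exogeneity alone the bounds on PN are max{0,(p₁−p₀)/p₁} ≤ PN ≤ min{1,(1−p₀)/p₁}.
  lower = (p₁ − p₀)/p₁ = 0.095 / 0.652 ≈ 0.1457
  upper = min{1, (1 − p₀)/p₁} = 0.443 / 0.652 ≈ 0.6794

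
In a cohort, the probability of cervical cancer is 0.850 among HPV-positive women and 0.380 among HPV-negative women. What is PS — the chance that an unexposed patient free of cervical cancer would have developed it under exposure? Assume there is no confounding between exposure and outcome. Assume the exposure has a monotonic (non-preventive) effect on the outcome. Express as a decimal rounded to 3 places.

Let p₁ = 0.85, p₀ = 0.38.
Under exogeneity and monotonicity, PS = (p₁ − p₀) / (1 − p₀).
PS = (0.85 − 0.38) / (1 − 0.38) = 0.47 / 0.62 ≈ 0.7581

PS ≈ 0.758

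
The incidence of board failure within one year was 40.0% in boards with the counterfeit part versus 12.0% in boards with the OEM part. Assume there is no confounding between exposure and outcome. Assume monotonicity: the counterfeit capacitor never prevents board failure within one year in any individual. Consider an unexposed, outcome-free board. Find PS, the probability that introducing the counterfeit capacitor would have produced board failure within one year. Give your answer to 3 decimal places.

PS ≈ 0.318

p₁ = 0.4, p₀ = 0.12.
Under exogeneity and monotonicity, PS = (p₁ − p₀) / (1 − p₀).
PS = (0.4 − 0.12) / (1 − 0.12) = 0.28 / 0.88 ≈ 0.3182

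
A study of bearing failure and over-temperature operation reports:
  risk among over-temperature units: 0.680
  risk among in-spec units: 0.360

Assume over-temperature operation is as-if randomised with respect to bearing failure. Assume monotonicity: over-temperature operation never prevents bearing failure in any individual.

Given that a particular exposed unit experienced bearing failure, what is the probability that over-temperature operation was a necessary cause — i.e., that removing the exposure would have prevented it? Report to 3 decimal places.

Let p₁ = 0.68, p₀ = 0.36.
Under exogeneity and monotonicity, PN = (p₁ − p₀) / p₁.
PN = (0.68 − 0.36) / 0.68 = 0.32 / 0.68 ≈ 0.4706

PN ≈ 0.471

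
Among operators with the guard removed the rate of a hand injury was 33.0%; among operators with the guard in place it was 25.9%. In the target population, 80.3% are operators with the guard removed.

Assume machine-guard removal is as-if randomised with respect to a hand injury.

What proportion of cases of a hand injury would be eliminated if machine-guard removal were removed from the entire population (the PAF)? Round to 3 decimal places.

p₁ = 0.33, p₀ = 0.259.
Overall risk P(Y=1) = π·p₁ + (1−π)·p₀ = 0.803×0.33 + 0.197×0.259 = 0.31601.
Under exogeneity, PAF = [P(Y=1) − p₀] / P(Y=1).
PAF = (0.31601 − 0.259) / 0.31601 ≈ 0.1804

PAF ≈ 0.180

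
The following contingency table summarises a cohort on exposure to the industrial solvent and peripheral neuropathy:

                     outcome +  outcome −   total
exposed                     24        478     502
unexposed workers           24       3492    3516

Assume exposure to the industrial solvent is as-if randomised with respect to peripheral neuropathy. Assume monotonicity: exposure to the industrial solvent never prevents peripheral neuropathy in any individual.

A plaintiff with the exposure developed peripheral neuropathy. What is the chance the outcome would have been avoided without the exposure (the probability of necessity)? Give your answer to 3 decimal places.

PN ≈ 0.857

p₁ = P(outcome | exposed) = 24/502 = 0.047809
p₀ = P(outcome | unexposed) = 24/3516 = 0.0068259
Under exogeneity and monotonicity, PN = (p₁ − p₀)/p₁.
PN = (0.047809 − 0.0068259) / 0.047809 ≈ 0.8572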